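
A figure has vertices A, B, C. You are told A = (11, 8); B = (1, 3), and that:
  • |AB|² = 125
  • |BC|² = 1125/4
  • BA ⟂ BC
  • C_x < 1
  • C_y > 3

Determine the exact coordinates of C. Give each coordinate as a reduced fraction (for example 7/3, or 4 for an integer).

C = (-13/2, 18)

1. C_x = -13/2  [[BA ⟂ BC ⇒ 10x+5y-25=0] ∩ [|C−(1, 3)|²=1125/4]]
2. C_y = 18  [[BA ⟂ BC ⇒ 10x+5y-25=0] ∩ [|C−(1, 3)|²=1125/4]]
   so C = (-13/2, 18)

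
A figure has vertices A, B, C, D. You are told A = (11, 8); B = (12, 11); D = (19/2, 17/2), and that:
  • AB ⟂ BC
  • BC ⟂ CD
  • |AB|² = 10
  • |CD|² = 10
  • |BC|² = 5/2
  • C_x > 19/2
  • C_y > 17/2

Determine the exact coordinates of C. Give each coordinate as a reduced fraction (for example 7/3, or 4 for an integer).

C = (21/2, 23/2)

1. C_x = 21/2  [[AB ⟂ BC ⇒ 1x+3y-45=0] ∩ [|C−(19/2, 17/2)|²=10]]
2. C_y = 23/2  [[AB ⟂ BC ⇒ 1x+3y-45=0] ∩ [|C−(19/2, 17/2)|²=10]]
   so C = (21/2, 23/2)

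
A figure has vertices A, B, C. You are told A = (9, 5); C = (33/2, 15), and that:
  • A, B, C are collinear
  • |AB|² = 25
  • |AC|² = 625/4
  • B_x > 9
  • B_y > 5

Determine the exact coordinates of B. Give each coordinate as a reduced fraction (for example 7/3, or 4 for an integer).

1. B_x = 12  [[A, B, C are collinear ⇒ 10x-15/2y-105/2=0] ∩ [|B−(9, 5)|²=25]]
2. B_y = 9  [[A, B, C are collinear ⇒ 10x-15/2y-105/2=0] ∩ [|B−(9, 5)|²=25]]
   so B = (12, 9)

B = (12, 9)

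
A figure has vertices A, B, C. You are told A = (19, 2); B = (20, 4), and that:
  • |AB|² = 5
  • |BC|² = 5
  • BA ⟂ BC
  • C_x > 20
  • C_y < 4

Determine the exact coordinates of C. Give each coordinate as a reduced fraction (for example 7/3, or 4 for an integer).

C = (22, 3)

1. C_x = 22  [[BA ⟂ BC ⇒ -1x-2y+28=0] ∩ [|C−(20, 4)|²=5]]
2. C_y = 3  [[BA ⟂ BC ⇒ -1x-2y+28=0] ∩ [|C−(20, 4)|²=5]]
   so C = (22, 3)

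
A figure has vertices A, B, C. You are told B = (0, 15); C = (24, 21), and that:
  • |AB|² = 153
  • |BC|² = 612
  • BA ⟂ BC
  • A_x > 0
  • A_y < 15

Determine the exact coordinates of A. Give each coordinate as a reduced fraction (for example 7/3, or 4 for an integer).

1. A_x = 3  [[BA ⟂ BC ⇒ 24x+6y-90=0] ∩ [|A−(0, 15)|²=153]]
2. A_y = 3  [[BA ⟂ BC ⇒ 24x+6y-90=0] ∩ [|A−(0, 15)|²=153]]
   so A = (3, 3)

A = (3, 3)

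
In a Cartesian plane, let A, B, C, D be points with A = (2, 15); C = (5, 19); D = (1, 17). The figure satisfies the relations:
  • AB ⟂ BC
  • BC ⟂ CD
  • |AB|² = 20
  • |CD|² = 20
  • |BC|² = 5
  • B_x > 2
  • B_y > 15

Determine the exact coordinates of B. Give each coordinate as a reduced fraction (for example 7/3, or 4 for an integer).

B = (6, 17)

1. B_x = 6  [[BC ⟂ CD ⇒ 4x+2y-58=0] ∩ [|B−(2, 15)|²=20]]
2. B_y = 17  [[BC ⟂ CD ⇒ 4x+2y-58=0] ∩ [|B−(2, 15)|²=20]]
   so B = (6, 17)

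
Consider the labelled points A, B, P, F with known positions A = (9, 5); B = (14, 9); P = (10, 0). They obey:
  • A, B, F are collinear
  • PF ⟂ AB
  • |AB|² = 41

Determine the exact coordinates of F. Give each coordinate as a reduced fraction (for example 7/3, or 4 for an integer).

1. F_x = 294/41  [[A, B, F are collinear ⇒ -4x+5y+11=0] ∩ [PF ⟂ AB ⇒ 5x+4y-50=0]]
2. F_y = 145/41  [[A, B, F are collinear ⇒ -4x+5y+11=0] ∩ [PF ⟂ AB ⇒ 5x+4y-50=0]]
   so F = (294/41, 145/41)

F = (294/41, 145/41)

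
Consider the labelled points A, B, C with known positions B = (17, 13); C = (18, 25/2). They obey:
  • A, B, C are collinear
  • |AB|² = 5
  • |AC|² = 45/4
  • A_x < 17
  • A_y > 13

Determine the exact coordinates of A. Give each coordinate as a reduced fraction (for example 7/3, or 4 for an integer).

A = (15, 14)

1. A_x = 15  [[A, B, C are collinear ⇒ 1/2x+1y-43/2=0] ∩ [|A−(17, 13)|²=5]]
2. A_y = 14  [[A, B, C are collinear ⇒ 1/2x+1y-43/2=0] ∩ [|A−(17, 13)|²=5]]
   so A = (15, 14)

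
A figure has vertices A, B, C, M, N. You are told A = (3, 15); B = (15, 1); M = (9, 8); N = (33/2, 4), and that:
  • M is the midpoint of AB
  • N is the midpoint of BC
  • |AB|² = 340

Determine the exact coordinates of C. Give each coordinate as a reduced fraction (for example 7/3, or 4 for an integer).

C = (18, 7)

1. C_x = 18  [C = 2·N−B = 2·(33/2, 4)−(15, 1)]
2. C_y = 7  [C = 2·N−B = 2·(33/2, 4)−(15, 1)]
   so C = (18, 7)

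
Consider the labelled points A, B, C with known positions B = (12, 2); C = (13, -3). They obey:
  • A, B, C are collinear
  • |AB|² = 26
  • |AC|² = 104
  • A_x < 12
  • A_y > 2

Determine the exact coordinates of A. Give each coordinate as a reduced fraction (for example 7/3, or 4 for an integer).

1. A_x = 11  [[A, B, C are collinear ⇒ 5x+1y-62=0] ∩ [|A−(12, 2)|²=26]]
2. A_y = 7  [[A, B, C are collinear ⇒ 5x+1y-62=0] ∩ [|A−(12, 2)|²=26]]
   so A = (11, 7)

A = (11, 7)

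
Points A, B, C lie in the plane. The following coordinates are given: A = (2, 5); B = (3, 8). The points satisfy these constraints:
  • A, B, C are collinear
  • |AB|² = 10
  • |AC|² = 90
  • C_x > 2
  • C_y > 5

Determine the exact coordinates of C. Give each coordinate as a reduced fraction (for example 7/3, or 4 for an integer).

C = (5, 14)

1. C_x = 5  [[A, B, C are collinear ⇒ -3x+1y+1=0] ∩ [|C−(2, 5)|²=90]]
2. C_y = 14  [[A, B, C are collinear ⇒ -3x+1y+1=0] ∩ [|C−(2, 5)|²=90]]
   so C = (5, 14)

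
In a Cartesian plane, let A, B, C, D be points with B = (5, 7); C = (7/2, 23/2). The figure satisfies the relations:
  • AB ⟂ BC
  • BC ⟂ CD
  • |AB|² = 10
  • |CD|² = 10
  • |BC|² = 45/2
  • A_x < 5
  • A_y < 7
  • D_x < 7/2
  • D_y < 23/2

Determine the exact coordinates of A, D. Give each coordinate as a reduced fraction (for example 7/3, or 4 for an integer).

A = (2, 6)
D = (1/2, 21/2)

1. A_x = 2  [[AB ⟂ BC ⇒ 3/2x-9/2y+24=0] ∩ [|A−(5, 7)|²=10]]
2. A_y = 6  [[AB ⟂ BC ⇒ 3/2x-9/2y+24=0] ∩ [|A−(5, 7)|²=10]]
   so A = (2, 6)
3. D_x = 1/2  [[BC ⟂ CD ⇒ -3/2x+9/2y-93/2=0] ∩ [|D−(7/2, 23/2)|²=10]]
4. D_y = 21/2  [[BC ⟂ CD ⇒ -3/2x+9/2y-93/2=0] ∩ [|D−(7/2, 23/2)|²=10]]
   so D = (1/2, 21/2)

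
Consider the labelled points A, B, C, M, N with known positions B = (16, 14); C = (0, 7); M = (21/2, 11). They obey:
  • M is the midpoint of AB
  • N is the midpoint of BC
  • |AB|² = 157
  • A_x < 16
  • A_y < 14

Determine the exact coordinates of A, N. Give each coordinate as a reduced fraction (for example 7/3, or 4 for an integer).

A = (5, 8)
N = (8, 21/2)

1. A_x = 5  [A = 2·M−B = 2·(21/2, 11)−(16, 14)]
2. A_y = 8  [A = 2·M−B = 2·(21/2, 11)−(16, 14)]
   so A = (5, 8)
3. N_x = 8  [2·N = B+C = (16, 14)+(0, 7)]
4. N_y = 21/2  [2·N = B+C = (16, 14)+(0, 7)]
   so N = (8, 21/2)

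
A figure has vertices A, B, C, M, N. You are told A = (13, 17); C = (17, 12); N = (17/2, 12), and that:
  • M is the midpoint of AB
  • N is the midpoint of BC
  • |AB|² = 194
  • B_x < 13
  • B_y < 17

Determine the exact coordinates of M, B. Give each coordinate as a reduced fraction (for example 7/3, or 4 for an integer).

1. B_x = 0  [B = 2·N−C = 2·(17/2, 12)−(17, 12)]
2. B_y = 12  [B = 2·N−C = 2·(17/2, 12)−(17, 12)]
   so B = (0, 12)
3. M_x = 13/2  [2·M = A+B = (13, 17)+(0, 12)]
4. M_y = 29/2  [2·M = A+B = (13, 17)+(0, 12)]
   so M = (13/2, 29/2)

M = (13/2, 29/2)
B = (0, 12)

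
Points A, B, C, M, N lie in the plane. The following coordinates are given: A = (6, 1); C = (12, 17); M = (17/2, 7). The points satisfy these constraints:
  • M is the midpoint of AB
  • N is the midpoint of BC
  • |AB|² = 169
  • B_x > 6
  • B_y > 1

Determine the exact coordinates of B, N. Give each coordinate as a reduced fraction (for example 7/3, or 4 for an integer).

B = (11, 13)
N = (23/2, 15)

1. B_x = 11  [B = 2·M−A = 2·(17/2, 7)−(6, 1)]
2. B_y = 13  [B = 2·M−A = 2·(17/2, 7)−(6, 1)]
   so B = (11, 13)
3. N_x = 23/2  [2·N = B+C = (11, 13)+(12, 17)]
4. N_y = 15  [2·N = B+C = (11, 13)+(12, 17)]
   so N = (23/2, 15)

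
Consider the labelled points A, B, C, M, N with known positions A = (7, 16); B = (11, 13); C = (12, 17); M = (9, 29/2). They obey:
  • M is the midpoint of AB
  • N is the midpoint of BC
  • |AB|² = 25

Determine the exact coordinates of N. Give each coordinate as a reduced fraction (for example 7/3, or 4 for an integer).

1. N_x = 23/2  [2·N = B+C = (11, 13)+(12, 17)]
2. N_y = 15  [2·N = B+C = (11, 13)+(12, 17)]
   so N = (23/2, 15)

N = (23/2, 15)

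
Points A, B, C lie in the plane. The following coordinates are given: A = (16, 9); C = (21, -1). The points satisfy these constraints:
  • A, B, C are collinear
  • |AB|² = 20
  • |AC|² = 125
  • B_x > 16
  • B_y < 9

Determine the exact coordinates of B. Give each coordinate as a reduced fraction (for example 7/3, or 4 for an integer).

1. B_x = 18  [[A, B, C are collinear ⇒ -10x-5y+205=0] ∩ [|B−(16, 9)|²=20]]
2. B_y = 5  [[A, B, C are collinear ⇒ -10x-5y+205=0] ∩ [|B−(16, 9)|²=20]]
   so B = (18, 5)

B = (18, 5)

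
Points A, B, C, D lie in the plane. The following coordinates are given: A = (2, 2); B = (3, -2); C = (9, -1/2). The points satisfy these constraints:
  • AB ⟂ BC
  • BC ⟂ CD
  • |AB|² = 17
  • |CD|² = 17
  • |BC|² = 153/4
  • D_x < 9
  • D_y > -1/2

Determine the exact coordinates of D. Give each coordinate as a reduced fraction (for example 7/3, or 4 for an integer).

D = (8, 7/2)

1. D_x = 8  [[BC ⟂ CD ⇒ 6x+3/2y-213/4=0] ∩ [|D−(9, -1/2)|²=17]]
2. D_y = 7/2  [[BC ⟂ CD ⇒ 6x+3/2y-213/4=0] ∩ [|D−(9, -1/2)|²=17]]
   so D = (8, 7/2)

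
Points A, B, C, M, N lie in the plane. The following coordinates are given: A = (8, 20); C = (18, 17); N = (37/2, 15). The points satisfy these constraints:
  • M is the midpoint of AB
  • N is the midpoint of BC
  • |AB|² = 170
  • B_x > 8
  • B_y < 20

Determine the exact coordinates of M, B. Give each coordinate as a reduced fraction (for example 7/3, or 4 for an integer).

1. B_x = 19  [B = 2·N−C = 2·(37/2, 15)−(18, 17)]
2. B_y = 13  [B = 2·N−C = 2·(37/2, 15)−(18, 17)]
   so B = (19, 13)
3. M_x = 27/2  [2·M = A+B = (8, 20)+(19, 13)]
4. M_y = 33/2  [2·M = A+B = (8, 20)+(19, 13)]
   so M = (27/2, 33/2)

M = (27/2, 33/2)
B = (19, 13)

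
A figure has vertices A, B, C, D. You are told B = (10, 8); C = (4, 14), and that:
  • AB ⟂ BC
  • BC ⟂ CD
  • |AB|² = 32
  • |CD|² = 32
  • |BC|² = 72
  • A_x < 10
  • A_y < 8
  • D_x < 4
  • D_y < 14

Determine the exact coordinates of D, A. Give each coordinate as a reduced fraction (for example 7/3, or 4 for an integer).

1. D_x = 0  [[BC ⟂ CD ⇒ -6x+6y-60=0] ∩ [|D−(4, 14)|²=32]]
2. D_y = 10  [[BC ⟂ CD ⇒ -6x+6y-60=0] ∩ [|D−(4, 14)|²=32]]
   so D = (0, 10)
3. A_x = 6  [[AB ⟂ BC ⇒ 6x-6y-12=0] ∩ [|A−(10, 8)|²=32]]
4. A_y = 4  [[AB ⟂ BC ⇒ 6x-6y-12=0] ∩ [|A−(10, 8)|²=32]]
   so A = (6, 4)

D = (0, 10)
A = (6, 4)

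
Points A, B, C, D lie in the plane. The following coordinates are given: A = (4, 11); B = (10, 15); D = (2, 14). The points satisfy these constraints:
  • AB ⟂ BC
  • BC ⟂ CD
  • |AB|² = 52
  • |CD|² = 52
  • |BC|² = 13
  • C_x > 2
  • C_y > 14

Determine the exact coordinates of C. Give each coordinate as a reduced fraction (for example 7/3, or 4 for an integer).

C = (8, 18)

1. C_x = 8  [[AB ⟂ BC ⇒ 6x+4y-120=0] ∩ [|C−(2, 14)|²=52]]
2. C_y = 18  [[AB ⟂ BC ⇒ 6x+4y-120=0] ∩ [|C−(2, 14)|²=52]]
   so C = (8, 18)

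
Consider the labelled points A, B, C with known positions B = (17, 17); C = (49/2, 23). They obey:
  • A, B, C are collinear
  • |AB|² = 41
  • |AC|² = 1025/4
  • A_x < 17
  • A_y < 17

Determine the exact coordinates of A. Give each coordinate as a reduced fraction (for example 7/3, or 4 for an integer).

A = (12, 13)

1. A_x = 12  [[A, B, C are collinear ⇒ -6x+15/2y-51/2=0] ∩ [|A−(17, 17)|²=41]]
2. A_y = 13  [[A, B, C are collinear ⇒ -6x+15/2y-51/2=0] ∩ [|A−(17, 17)|²=41]]
   so A = (12, 13)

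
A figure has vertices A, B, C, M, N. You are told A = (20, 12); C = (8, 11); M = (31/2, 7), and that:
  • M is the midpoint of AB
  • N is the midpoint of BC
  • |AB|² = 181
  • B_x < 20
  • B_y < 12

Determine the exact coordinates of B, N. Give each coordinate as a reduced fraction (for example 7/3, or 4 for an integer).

B = (11, 2)
N = (19/2, 13/2)

1. B_x = 11  [B = 2·M−A = 2·(31/2, 7)−(20, 12)]
2. B_y = 2  [B = 2·M−A = 2·(31/2, 7)−(20, 12)]
   so B = (11, 2)
3. N_x = 19/2  [2·N = B+C = (11, 2)+(8, 11)]
4. N_y = 13/2  [2·N = B+C = (11, 2)+(8, 11)]
   so N = (19/2, 13/2)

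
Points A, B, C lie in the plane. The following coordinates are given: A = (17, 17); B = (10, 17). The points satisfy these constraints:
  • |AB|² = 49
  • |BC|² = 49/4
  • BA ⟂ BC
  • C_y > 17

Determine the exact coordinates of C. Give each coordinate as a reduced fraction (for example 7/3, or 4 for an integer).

1. C_x = 10  [[BA ⟂ BC ⇒ 7x-70=0] ∩ [|C−(10, 17)|²=49/4]]
2. C_y = 41/2  [[BA ⟂ BC ⇒ 7x-70=0] ∩ [|C−(10, 17)|²=49/4]]
   so C = (10, 41/2)

C = (10, 41/2)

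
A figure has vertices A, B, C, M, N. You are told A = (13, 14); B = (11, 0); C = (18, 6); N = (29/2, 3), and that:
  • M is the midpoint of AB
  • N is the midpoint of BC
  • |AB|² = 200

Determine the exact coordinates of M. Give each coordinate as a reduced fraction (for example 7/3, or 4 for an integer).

1. M_x = 12  [2·M = A+B = (13, 14)+(11, 0)]
2. M_y = 7  [2·M = A+B = (13, 14)+(11, 0)]
   so M = (12, 7)

M = (12, 7)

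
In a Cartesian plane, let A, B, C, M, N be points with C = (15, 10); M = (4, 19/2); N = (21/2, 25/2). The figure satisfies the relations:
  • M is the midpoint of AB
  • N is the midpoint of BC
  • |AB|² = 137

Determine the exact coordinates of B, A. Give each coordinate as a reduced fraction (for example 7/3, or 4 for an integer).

1. B_x = 6  [B = 2·N−C = 2·(21/2, 25/2)−(15, 10)]
2. B_y = 15  [B = 2·N−C = 2·(21/2, 25/2)−(15, 10)]
   so B = (6, 15)
3. A_x = 2  [A = 2·M−B = 2·(4, 19/2)−(6, 15)]
4. A_y = 4  [A = 2·M−B = 2·(4, 19/2)−(6, 15)]
   so A = (2, 4)

B = (6, 15)
A = (2, 4)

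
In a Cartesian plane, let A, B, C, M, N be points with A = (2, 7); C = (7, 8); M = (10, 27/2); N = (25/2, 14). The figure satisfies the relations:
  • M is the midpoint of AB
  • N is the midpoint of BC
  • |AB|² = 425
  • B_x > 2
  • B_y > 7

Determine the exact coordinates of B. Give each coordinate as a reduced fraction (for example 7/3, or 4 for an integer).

B = (18, 20)

1. B_x = 18  [B = 2·M−A = 2·(10, 27/2)−(2, 7)]
2. B_y = 20  [B = 2·M−A = 2·(10, 27/2)−(2, 7)]
   so B = (18, 20)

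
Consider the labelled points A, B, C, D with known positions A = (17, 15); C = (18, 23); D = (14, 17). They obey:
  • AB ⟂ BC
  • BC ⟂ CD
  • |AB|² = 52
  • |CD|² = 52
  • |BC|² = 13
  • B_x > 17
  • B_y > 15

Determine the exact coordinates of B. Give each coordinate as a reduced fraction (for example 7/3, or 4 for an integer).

1. B_x = 21  [[BC ⟂ CD ⇒ 4x+6y-210=0] ∩ [|B−(17, 15)|²=52]]
2. B_y = 21  [[BC ⟂ CD ⇒ 4x+6y-210=0] ∩ [|B−(17, 15)|²=52]]
   so B = (21, 21)

B = (21, 21)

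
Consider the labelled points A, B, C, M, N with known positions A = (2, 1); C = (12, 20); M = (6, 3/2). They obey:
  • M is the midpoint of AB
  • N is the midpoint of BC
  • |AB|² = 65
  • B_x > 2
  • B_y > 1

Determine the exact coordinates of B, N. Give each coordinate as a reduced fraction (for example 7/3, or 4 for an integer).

1. B_x = 10  [B = 2·M−A = 2·(6, 3/2)−(2, 1)]
2. B_y = 2  [B = 2·M−A = 2·(6, 3/2)−(2, 1)]
   so B = (10, 2)
3. N_x = 11  [2·N = B+C = (10, 2)+(12, 20)]
4. N_y = 11  [2·N = B+C = (10, 2)+(12, 20)]
   so N = (11, 11)

B = (10, 2)
N = (11, 11)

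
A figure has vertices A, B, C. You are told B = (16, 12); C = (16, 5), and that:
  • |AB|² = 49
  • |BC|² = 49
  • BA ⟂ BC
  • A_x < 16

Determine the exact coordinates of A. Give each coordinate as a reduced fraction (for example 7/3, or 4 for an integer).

A = (9, 12)

1. A_x = 9  [[BA ⟂ BC ⇒ -7y+84=0] ∩ [|A−(16, 12)|²=49]]
2. A_y = 12  [[BA ⟂ BC ⇒ -7y+84=0] ∩ [|A−(16, 12)|²=49]]
   so A = (9, 12)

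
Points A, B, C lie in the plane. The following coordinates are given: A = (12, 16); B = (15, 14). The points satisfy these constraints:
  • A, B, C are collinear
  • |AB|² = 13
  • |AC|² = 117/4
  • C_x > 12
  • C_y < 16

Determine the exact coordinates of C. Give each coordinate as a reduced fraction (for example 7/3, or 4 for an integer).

1. C_x = 33/2  [[A, B, C are collinear ⇒ 2x+3y-72=0] ∩ [|C−(12, 16)|²=117/4]]
2. C_y = 13  [[A, B, C are collinear ⇒ 2x+3y-72=0] ∩ [|C−(12, 16)|²=117/4]]
   so C = (33/2, 13)

C = (33/2, 13)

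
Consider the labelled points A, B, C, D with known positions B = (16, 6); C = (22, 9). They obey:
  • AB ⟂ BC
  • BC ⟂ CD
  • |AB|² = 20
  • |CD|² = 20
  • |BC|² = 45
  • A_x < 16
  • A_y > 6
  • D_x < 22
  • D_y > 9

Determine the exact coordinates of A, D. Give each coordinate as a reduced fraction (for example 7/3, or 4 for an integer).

1. A_x = 14  [[AB ⟂ BC ⇒ -6x-3y+114=0] ∩ [|A−(16, 6)|²=20]]
2. A_y = 10  [[AB ⟂ BC ⇒ -6x-3y+114=0] ∩ [|A−(16, 6)|²=20]]
   so A = (14, 10)
3. D_x = 20  [[BC ⟂ CD ⇒ 6x+3y-159=0] ∩ [|D−(22, 9)|²=20]]
4. D_y = 13  [[BC ⟂ CD ⇒ 6x+3y-159=0] ∩ [|D−(22, 9)|²=20]]
   so D = (20, 13)

A = (14, 10)
D = (20, 13)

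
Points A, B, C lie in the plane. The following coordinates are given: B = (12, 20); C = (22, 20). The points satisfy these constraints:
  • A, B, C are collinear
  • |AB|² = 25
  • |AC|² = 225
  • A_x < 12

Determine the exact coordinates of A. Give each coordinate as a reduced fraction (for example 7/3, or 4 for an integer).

A = (7, 20)

1. A_x = 7  [[A, B, C are collinear ⇒ 10y-200=0] ∩ [|A−(12, 20)|²=25]]
2. A_y = 20  [[A, B, C are collinear ⇒ 10y-200=0] ∩ [|A−(12, 20)|²=25]]
   so A = (7, 20)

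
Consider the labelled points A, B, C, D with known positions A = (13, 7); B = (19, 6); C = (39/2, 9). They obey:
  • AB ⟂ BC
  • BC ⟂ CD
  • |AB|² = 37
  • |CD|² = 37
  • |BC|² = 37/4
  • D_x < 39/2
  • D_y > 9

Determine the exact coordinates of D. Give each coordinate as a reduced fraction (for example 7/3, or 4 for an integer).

1. D_x = 27/2  [[BC ⟂ CD ⇒ 1/2x+3y-147/4=0] ∩ [|D−(39/2, 9)|²=37]]
2. D_y = 10  [[BC ⟂ CD ⇒ 1/2x+3y-147/4=0] ∩ [|D−(39/2, 9)|²=37]]
   so D = (27/2, 10)

D = (27/2, 10)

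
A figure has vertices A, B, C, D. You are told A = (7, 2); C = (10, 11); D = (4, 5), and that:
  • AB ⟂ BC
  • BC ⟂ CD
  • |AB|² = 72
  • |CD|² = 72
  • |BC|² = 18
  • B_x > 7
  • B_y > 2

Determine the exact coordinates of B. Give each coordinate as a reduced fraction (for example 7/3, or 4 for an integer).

1. B_x = 13  [[BC ⟂ CD ⇒ 6x+6y-126=0] ∩ [|B−(7, 2)|²=72]]
2. B_y = 8  [[BC ⟂ CD ⇒ 6x+6y-126=0] ∩ [|B−(7, 2)|²=72]]
   so B = (13, 8)

B = (13, 8)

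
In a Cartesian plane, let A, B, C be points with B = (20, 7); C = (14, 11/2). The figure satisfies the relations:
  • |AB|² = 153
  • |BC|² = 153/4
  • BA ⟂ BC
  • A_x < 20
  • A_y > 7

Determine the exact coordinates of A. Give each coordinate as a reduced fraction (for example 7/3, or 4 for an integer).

1. A_x = 17  [[BA ⟂ BC ⇒ -6x-3/2y+261/2=0] ∩ [|A−(20, 7)|²=153]]
2. A_y = 19  [[BA ⟂ BC ⇒ -6x-3/2y+261/2=0] ∩ [|A−(20, 7)|²=153]]
   so A = (17, 19)

A = (17, 19)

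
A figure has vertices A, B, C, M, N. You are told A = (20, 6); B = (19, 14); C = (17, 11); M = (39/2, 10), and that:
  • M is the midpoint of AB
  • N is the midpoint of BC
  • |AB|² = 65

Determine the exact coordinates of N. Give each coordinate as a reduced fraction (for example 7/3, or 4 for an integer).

1. N_x = 18  [2·N = B+C = (19, 14)+(17, 11)]
2. N_y = 25/2  [2·N = B+C = (19, 14)+(17, 11)]
   so N = (18, 25/2)

N = (18, 25/2)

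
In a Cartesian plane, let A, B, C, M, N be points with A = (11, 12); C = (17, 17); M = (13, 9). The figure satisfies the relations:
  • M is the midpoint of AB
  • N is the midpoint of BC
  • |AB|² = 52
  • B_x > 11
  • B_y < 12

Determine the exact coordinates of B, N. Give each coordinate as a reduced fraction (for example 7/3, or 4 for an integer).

B = (15, 6)
N = (16, 23/2)

1. B_x = 15  [B = 2·M−A = 2·(13, 9)−(11, 12)]
2. B_y = 6  [B = 2·M−A = 2·(13, 9)−(11, 12)]
   so B = (15, 6)
3. N_x = 16  [2·N = B+C = (15, 6)+(17, 17)]
4. N_y = 23/2  [2·N = B+C = (15, 6)+(17, 17)]
   so N = (16, 23/2)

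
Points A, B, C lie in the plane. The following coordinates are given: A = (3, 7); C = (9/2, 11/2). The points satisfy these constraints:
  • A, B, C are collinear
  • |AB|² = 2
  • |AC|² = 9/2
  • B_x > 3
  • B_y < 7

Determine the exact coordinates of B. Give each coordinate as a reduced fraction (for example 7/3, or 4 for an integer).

1. B_x = 4  [[A, B, C are collinear ⇒ -3/2x-3/2y+15=0] ∩ [|B−(3, 7)|²=2]]
2. B_y = 6  [[A, B, C are collinear ⇒ -3/2x-3/2y+15=0] ∩ [|B−(3, 7)|²=2]]
   so B = (4, 6)

B = (4, 6)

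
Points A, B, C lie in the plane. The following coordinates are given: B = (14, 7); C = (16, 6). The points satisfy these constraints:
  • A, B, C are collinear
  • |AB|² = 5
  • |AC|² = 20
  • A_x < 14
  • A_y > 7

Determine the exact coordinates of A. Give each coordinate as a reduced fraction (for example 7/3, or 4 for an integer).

A = (12, 8)

1. A_x = 12  [[A, B, C are collinear ⇒ 1x+2y-28=0] ∩ [|A−(14, 7)|²=5]]
2. A_y = 8  [[A, B, C are collinear ⇒ 1x+2y-28=0] ∩ [|A−(14, 7)|²=5]]
   so A = (12, 8)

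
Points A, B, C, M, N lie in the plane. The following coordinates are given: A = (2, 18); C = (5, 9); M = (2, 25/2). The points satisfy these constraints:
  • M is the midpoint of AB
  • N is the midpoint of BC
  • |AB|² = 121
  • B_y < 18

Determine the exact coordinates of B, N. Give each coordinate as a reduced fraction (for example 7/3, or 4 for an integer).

B = (2, 7)
N = (7/2, 8)

1. B_x = 2  [B = 2·M−A = 2·(2, 25/2)−(2, 18)]
2. B_y = 7  [B = 2·M−A = 2·(2, 25/2)−(2, 18)]
   so B = (2, 7)
3. N_x = 7/2  [2·N = B+C = (2, 7)+(5, 9)]
4. N_y = 8  [2·N = B+C = (2, 7)+(5, 9)]
   so N = (7/2, 8)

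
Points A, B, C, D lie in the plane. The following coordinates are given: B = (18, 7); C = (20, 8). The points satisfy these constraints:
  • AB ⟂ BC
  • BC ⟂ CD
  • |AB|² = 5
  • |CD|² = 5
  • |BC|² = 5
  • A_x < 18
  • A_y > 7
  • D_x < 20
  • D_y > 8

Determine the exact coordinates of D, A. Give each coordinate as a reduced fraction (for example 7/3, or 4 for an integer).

D = (19, 10)
A = (17, 9)

1. D_x = 19  [[BC ⟂ CD ⇒ 2x+1y-48=0] ∩ [|D−(20, 8)|²=5]]
2. D_y = 10  [[BC ⟂ CD ⇒ 2x+1y-48=0] ∩ [|D−(20, 8)|²=5]]
   so D = (19, 10)
3. A_x = 17  [[AB ⟂ BC ⇒ -2x-1y+43=0] ∩ [|A−(18, 7)|²=5]]
4. A_y = 9  [[AB ⟂ BC ⇒ -2x-1y+43=0] ∩ [|A−(18, 7)|²=5]]
   so A = (17, 9)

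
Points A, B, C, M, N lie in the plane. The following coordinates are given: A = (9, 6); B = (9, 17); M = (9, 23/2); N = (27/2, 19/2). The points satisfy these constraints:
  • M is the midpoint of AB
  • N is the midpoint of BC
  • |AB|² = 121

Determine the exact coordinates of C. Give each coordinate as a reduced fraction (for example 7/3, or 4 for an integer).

C = (18, 2)

1. C_x = 18  [C = 2·N−B = 2·(27/2, 19/2)−(9, 17)]
2. C_y = 2  [C = 2·N−B = 2·(27/2, 19/2)−(9, 17)]
   so C = (18, 2)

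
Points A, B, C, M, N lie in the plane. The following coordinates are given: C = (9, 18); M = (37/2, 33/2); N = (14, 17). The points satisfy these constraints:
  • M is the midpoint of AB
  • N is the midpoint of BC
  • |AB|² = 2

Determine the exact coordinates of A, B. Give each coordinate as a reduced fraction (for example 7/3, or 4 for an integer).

A = (18, 17)
B = (19, 16)

1. B_x = 19  [B = 2·N−C = 2·(14, 17)−(9, 18)]
2. B_y = 16  [B = 2·N−C = 2·(14, 17)−(9, 18)]
   so B = (19, 16)
3. A_x = 18  [A = 2·M−B = 2·(37/2, 33/2)−(19, 16)]
4. A_y = 17  [A = 2·M−B = 2·(37/2, 33/2)−(19, 16)]
   so A = (18, 17)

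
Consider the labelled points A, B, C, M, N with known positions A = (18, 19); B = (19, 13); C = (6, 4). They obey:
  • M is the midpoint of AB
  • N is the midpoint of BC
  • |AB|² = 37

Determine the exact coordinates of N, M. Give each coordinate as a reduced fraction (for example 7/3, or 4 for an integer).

1. M_x = 37/2  [2·M = A+B = (18, 19)+(19, 13)]
2. M_y = 16  [2·M = A+B = (18, 19)+(19, 13)]
   so M = (37/2, 16)
3. N_x = 25/2  [2·N = B+C = (19, 13)+(6, 4)]
4. N_y = 17/2  [2·N = B+C = (19, 13)+(6, 4)]
   so N = (25/2, 17/2)

N = (25/2, 17/2)
M = (37/2, 16)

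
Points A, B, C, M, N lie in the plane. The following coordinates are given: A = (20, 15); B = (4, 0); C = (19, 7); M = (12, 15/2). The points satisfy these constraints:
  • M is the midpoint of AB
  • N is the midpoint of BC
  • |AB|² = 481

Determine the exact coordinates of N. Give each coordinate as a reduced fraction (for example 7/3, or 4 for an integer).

N = (23/2, 7/2)

1. N_x = 23/2  [2·N = B+C = (4, 0)+(19, 7)]
2. N_y = 7/2  [2·N = B+C = (4, 0)+(19, 7)]
   so N = (23/2, 7/2)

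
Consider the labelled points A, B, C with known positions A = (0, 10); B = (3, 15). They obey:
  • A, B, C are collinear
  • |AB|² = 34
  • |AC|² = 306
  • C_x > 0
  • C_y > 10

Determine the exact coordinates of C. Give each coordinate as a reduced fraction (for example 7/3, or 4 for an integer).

C = (9, 25)

1. C_x = 9  [[A, B, C are collinear ⇒ -5x+3y-30=0] ∩ [|C−(0, 10)|²=306]]
2. C_y = 25  [[A, B, C are collinear ⇒ -5x+3y-30=0] ∩ [|C−(0, 10)|²=306]]
   so C = (9, 25)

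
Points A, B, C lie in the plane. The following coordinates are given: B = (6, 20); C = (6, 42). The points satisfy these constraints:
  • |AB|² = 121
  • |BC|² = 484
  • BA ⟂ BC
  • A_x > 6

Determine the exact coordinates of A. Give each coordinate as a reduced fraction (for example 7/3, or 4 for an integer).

1. A_x = 17  [[BA ⟂ BC ⇒ 22y-440=0] ∩ [|A−(6, 20)|²=121]]
2. A_y = 20  [[BA ⟂ BC ⇒ 22y-440=0] ∩ [|A−(6, 20)|²=121]]
   so A = (17, 20)

A = (17, 20)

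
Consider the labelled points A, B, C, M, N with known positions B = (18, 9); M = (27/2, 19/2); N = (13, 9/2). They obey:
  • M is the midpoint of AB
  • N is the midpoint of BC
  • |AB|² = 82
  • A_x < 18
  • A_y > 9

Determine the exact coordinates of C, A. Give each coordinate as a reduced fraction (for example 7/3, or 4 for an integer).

C = (8, 0)
A = (9, 10)

1. A_x = 9  [A = 2·M−B = 2·(27/2, 19/2)−(18, 9)]
2. A_y = 10  [A = 2·M−B = 2·(27/2, 19/2)−(18, 9)]
   so A = (9, 10)
3. C_x = 8  [C = 2·N−B = 2·(13, 9/2)−(18, 9)]
4. C_y = 0  [C = 2·N−B = 2·(13, 9/2)−(18, 9)]
   so C = (8, 0)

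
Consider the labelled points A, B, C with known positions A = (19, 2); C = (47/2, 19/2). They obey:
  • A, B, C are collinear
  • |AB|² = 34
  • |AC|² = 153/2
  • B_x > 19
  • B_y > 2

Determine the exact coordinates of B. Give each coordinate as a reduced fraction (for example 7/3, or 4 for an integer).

1. B_x = 22  [[A, B, C are collinear ⇒ 15/2x-9/2y-267/2=0] ∩ [|B−(19, 2)|²=34]]
2. B_y = 7  [[A, B, C are collinear ⇒ 15/2x-9/2y-267/2=0] ∩ [|B−(19, 2)|²=34]]
   so B = (22, 7)

B = (22, 7)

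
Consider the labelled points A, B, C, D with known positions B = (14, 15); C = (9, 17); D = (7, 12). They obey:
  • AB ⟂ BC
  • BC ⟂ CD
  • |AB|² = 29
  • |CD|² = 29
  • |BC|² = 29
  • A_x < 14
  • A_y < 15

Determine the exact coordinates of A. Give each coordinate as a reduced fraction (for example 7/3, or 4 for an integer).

A = (12, 10)

1. A_x = 12  [[AB ⟂ BC ⇒ 5x-2y-40=0] ∩ [|A−(14, 15)|²=29]]
2. A_y = 10  [[AB ⟂ BC ⇒ 5x-2y-40=0] ∩ [|A−(14, 15)|²=29]]
   so A = (12, 10)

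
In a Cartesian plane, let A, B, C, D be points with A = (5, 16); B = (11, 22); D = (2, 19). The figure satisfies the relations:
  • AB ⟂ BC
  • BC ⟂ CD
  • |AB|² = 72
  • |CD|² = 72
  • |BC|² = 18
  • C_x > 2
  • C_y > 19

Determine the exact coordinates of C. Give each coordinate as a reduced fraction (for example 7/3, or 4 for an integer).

C = (8, 25)

1. C_x = 8  [[AB ⟂ BC ⇒ 6x+6y-198=0] ∩ [|C−(2, 19)|²=72]]
2. C_y = 25  [[AB ⟂ BC ⇒ 6x+6y-198=0] ∩ [|C−(2, 19)|²=72]]
   so C = (8, 25)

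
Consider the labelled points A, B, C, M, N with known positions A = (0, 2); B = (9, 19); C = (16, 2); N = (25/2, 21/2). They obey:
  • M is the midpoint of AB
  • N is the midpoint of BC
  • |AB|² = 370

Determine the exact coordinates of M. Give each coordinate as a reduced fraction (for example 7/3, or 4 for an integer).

1. M_x = 9/2  [2·M = A+B = (0, 2)+(9, 19)]
2. M_y = 21/2  [2·M = A+B = (0, 2)+(9, 19)]
   so M = (9/2, 21/2)

M = (9/2, 21/2)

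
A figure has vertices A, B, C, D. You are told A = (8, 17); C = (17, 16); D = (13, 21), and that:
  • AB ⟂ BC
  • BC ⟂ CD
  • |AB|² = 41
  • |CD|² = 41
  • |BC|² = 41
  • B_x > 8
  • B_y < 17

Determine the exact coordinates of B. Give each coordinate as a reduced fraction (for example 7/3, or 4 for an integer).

1. B_x = 12  [[BC ⟂ CD ⇒ 4x-5y+12=0] ∩ [|B−(8, 17)|²=41]]
2. B_y = 12  [[BC ⟂ CD ⇒ 4x-5y+12=0] ∩ [|B−(8, 17)|²=41]]
   so B = (12, 12)

B = (12, 12)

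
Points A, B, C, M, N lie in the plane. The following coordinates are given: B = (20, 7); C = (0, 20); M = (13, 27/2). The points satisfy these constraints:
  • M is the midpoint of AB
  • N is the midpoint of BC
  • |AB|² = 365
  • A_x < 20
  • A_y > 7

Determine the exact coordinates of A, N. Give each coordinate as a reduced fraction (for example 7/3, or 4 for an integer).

1. A_x = 6  [A = 2·M−B = 2·(13, 27/2)−(20, 7)]
2. A_y = 20  [A = 2·M−B = 2·(13, 27/2)−(20, 7)]
   so A = (6, 20)
3. N_x = 10  [2·N = B+C = (20, 7)+(0, 20)]
4. N_y = 27/2  [2·N = B+C = (20, 7)+(0, 20)]
   so N = (10, 27/2)

A = (6, 20)
N = (10, 27/2)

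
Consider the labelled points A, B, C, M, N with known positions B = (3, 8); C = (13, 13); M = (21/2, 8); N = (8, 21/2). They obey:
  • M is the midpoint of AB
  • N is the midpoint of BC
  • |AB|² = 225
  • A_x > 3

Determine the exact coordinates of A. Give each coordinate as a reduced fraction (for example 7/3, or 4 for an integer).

1. A_x = 18  [A = 2·M−B = 2·(21/2, 8)−(3, 8)]
2. A_y = 8  [A = 2·M−B = 2·(21/2, 8)−(3, 8)]
   so A = (18, 8)

A = (18, 8)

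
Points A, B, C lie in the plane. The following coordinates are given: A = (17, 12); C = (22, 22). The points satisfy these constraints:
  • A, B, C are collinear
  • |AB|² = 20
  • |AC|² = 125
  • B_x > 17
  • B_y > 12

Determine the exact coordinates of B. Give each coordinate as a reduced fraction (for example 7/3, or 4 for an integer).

1. B_x = 19  [[A, B, C are collinear ⇒ 10x-5y-110=0] ∩ [|B−(17, 12)|²=20]]
2. B_y = 16  [[A, B, C are collinear ⇒ 10x-5y-110=0] ∩ [|B−(17, 12)|²=20]]
   so B = (19, 16)

B = (19, 16)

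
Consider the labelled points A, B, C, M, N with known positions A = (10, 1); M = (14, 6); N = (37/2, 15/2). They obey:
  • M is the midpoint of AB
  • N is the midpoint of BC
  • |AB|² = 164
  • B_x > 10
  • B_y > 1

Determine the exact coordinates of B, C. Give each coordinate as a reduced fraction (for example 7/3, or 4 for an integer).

B = (18, 11)
C = (19, 4)

1. B_x = 18  [B = 2·M−A = 2·(14, 6)−(10, 1)]
2. B_y = 11  [B = 2·M−A = 2·(14, 6)−(10, 1)]
   so B = (18, 11)
3. C_x = 19  [C = 2·N−B = 2·(37/2, 15/2)−(18, 11)]
4. C_y = 4  [C = 2·N−B = 2·(37/2, 15/2)−(18, 11)]
   so C = (19, 4)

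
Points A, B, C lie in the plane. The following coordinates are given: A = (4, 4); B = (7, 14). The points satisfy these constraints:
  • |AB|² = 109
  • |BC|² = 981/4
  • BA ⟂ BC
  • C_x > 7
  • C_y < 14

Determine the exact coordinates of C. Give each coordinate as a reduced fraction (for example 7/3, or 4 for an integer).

1. C_x = 22  [[BA ⟂ BC ⇒ -3x-10y+161=0] ∩ [|C−(7, 14)|²=981/4]]
2. C_y = 19/2  [[BA ⟂ BC ⇒ -3x-10y+161=0] ∩ [|C−(7, 14)|²=981/4]]
   so C = (22, 19/2)

C = (22, 19/2)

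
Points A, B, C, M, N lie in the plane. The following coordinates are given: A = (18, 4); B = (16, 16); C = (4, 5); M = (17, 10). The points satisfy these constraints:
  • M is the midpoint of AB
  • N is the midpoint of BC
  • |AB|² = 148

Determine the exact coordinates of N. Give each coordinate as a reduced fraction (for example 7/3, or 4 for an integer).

N = (10, 21/2)

1. N_x = 10  [2·N = B+C = (16, 16)+(4, 5)]
2. N_y = 21/2  [2·N = B+C = (16, 16)+(4, 5)]
   so N = (10, 21/2)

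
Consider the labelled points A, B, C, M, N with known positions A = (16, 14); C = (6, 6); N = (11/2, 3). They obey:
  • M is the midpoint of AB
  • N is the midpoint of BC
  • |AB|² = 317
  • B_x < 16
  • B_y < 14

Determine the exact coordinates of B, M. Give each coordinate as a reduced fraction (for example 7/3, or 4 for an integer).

B = (5, 0)
M = (21/2, 7)

1. B_x = 5  [B = 2·N−C = 2·(11/2, 3)−(6, 6)]
2. B_y = 0  [B = 2·N−C = 2·(11/2, 3)−(6, 6)]
   so B = (5, 0)
3. M_x = 21/2  [2·M = A+B = (16, 14)+(5, 0)]
4. M_y = 7  [2·M = A+B = (16, 14)+(5, 0)]
   so M = (21/2, 7)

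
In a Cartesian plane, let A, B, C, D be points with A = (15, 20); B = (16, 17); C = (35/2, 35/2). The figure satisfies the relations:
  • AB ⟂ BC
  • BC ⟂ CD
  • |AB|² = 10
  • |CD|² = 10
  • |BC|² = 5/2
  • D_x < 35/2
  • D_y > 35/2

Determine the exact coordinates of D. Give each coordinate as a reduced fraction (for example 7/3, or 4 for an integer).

1. D_x = 33/2  [[BC ⟂ CD ⇒ 3/2x+1/2y-35=0] ∩ [|D−(35/2, 35/2)|²=10]]
2. D_y = 41/2  [[BC ⟂ CD ⇒ 3/2x+1/2y-35=0] ∩ [|D−(35/2, 35/2)|²=10]]
   so D = (33/2, 41/2)

D = (33/2, 41/2)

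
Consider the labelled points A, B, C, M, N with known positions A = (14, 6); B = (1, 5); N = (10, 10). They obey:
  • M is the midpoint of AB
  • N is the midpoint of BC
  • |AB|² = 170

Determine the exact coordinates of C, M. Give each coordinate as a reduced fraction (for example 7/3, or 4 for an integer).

C = (19, 15)
M = (15/2, 11/2)

1. M_x = 15/2  [2·M = A+B = (14, 6)+(1, 5)]
2. M_y = 11/2  [2·M = A+B = (14, 6)+(1, 5)]
   so M = (15/2, 11/2)
3. C_x = 19  [C = 2·N−B = 2·(10, 10)−(1, 5)]
4. C_y = 15  [C = 2·N−B = 2·(10, 10)−(1, 5)]
   so C = (19, 15)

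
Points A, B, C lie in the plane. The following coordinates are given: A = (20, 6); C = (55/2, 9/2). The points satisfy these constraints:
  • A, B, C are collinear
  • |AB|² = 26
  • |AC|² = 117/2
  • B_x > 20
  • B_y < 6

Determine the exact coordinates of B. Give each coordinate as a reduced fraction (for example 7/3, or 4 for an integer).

B = (25, 5)

1. B_x = 25  [[A, B, C are collinear ⇒ -3/2x-15/2y+75=0] ∩ [|B−(20, 6)|²=26]]
2. B_y = 5  [[A, B, C are collinear ⇒ -3/2x-15/2y+75=0] ∩ [|B−(20, 6)|²=26]]
   so B = (25, 5)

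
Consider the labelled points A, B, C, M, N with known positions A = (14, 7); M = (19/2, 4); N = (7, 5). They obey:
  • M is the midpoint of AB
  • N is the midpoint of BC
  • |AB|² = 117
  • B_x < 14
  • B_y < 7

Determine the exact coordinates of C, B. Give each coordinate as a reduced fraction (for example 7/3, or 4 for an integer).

C = (9, 9)
B = (5, 1)

1. B_x = 5  [B = 2·M−A = 2·(19/2, 4)−(14, 7)]
2. B_y = 1  [B = 2·M−A = 2·(19/2, 4)−(14, 7)]
   so B = (5, 1)
3. C_x = 9  [C = 2·N−B = 2·(7, 5)−(5, 1)]
4. C_y = 9  [C = 2·N−B = 2·(7, 5)−(5, 1)]
   so C = (9, 9)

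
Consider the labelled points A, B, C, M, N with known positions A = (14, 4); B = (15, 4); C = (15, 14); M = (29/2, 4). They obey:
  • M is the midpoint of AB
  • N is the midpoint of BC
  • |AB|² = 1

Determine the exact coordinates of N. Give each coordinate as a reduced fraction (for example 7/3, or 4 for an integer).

N = (15, 9)

1. N_x = 15  [2·N = B+C = (15, 4)+(15, 14)]
2. N_y = 9  [2·N = B+C = (15, 4)+(15, 14)]
   so N = (15, 9)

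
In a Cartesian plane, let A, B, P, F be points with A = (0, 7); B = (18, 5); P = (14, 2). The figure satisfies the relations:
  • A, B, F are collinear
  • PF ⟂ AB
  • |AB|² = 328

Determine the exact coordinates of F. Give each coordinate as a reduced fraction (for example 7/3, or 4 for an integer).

F = (1179/82, 443/82)

1. F_x = 1179/82  [[A, B, F are collinear ⇒ 2x+18y-126=0] ∩ [PF ⟂ AB ⇒ 18x-2y-248=0]]
2. F_y = 443/82  [[A, B, F are collinear ⇒ 2x+18y-126=0] ∩ [PF ⟂ AB ⇒ 18x-2y-248=0]]
   so F = (1179/82, 443/82)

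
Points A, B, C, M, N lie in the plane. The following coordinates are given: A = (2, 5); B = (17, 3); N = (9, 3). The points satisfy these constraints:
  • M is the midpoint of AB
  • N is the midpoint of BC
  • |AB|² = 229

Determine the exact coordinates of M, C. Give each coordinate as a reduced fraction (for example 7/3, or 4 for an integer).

M = (19/2, 4)
C = (1, 3)

1. M_x = 19/2  [2·M = A+B = (2, 5)+(17, 3)]
2. M_y = 4  [2·M = A+B = (2, 5)+(17, 3)]
   so M = (19/2, 4)
3. C_x = 1  [C = 2·N−B = 2·(9, 3)−(17, 3)]
4. C_y = 3  [C = 2·N−B = 2·(9, 3)−(17, 3)]
   so C = (1, 3)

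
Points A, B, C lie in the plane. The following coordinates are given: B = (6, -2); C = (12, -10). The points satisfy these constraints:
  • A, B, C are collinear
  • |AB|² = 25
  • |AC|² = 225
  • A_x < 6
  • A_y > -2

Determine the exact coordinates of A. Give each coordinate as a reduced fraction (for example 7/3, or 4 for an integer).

1. A_x = 3  [[A, B, C are collinear ⇒ 8x+6y-36=0] ∩ [|A−(6, -2)|²=25]]
2. A_y = 2  [[A, B, C are collinear ⇒ 8x+6y-36=0] ∩ [|A−(6, -2)|²=25]]
   so A = (3, 2)

A = (3, 2)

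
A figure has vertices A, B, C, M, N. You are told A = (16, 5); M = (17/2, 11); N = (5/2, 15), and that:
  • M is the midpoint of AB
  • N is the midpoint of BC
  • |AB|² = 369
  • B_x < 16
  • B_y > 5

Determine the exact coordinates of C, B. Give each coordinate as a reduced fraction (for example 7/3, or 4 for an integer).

C = (4, 13)
B = (1, 17)

1. B_x = 1  [B = 2·M−A = 2·(17/2, 11)−(16, 5)]
2. B_y = 17  [B = 2·M−A = 2·(17/2, 11)−(16, 5)]
   so B = (1, 17)
3. C_x = 4  [C = 2·N−B = 2·(5/2, 15)−(1, 17)]
4. C_y = 13  [C = 2·N−B = 2·(5/2, 15)−(1, 17)]
   so C = (4, 13)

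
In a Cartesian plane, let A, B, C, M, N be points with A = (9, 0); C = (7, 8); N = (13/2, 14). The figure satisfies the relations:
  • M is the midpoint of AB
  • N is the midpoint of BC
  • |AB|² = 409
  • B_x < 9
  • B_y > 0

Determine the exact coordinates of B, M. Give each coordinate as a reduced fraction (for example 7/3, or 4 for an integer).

B = (6, 20)
M = (15/2, 10)

1. B_x = 6  [B = 2·N−C = 2·(13/2, 14)−(7, 8)]
2. B_y = 20  [B = 2·N−C = 2·(13/2, 14)−(7, 8)]
   so B = (6, 20)
3. M_x = 15/2  [2·M = A+B = (9, 0)+(6, 20)]
4. M_y = 10  [2·M = A+B = (9, 0)+(6, 20)]
   so M = (15/2, 10)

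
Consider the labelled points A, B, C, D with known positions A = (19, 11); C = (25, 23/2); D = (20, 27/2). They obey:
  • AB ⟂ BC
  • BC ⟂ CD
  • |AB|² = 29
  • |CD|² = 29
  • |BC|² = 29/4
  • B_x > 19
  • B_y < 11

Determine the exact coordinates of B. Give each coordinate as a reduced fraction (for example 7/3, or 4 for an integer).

1. B_x = 24  [[BC ⟂ CD ⇒ 5x-2y-102=0] ∩ [|B−(19, 11)|²=29]]
2. B_y = 9  [[BC ⟂ CD ⇒ 5x-2y-102=0] ∩ [|B−(19, 11)|²=29]]
   so B = (24, 9)

B = (24, 9)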